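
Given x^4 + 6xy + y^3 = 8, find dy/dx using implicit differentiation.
Differentiate both sides with respect to x, treating y as y(x). By the chain rule, any term containing y contributes a factor of y' = dy/dx when we differentiate it.

Move every term to one side and write the relation as F(x, y) = 0. Term by term,
  d/dx[x^4] = 4x^3
  d/dx[6xy] = 6x·y' + 6y
  d/dx[y^3] = 3y^2·y'
  d/dx[-8] = 0

The pieces without y' make up ∂F/∂x and the coefficient of y' is ∂F/∂y:
  ∂F/∂x = 4x^3 + 6y,
  ∂F/∂y = 6x + 3y^2.

Since d/dx[F] = ∂F/∂x + (∂F/∂y)·y' = 0, solve for y':
  (∂F/∂y)·y' = -∂F/∂x
  dy/dx = -(∂F/∂x)/(∂F/∂y) = -(4x^3 + 6y)/(6x + 3y^2) = 2(-2x^3 - 3y)/(3(2x + y^2))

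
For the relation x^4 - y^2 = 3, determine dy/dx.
Differentiate the relation implicitly: treat y = y(x) and apply the chain rule, so every y-derivative picks up a y' = dy/dx factor.

With everything moved to the left-hand side, differentiate term by term:
  d/dx[x^4] = 4x^3
  d/dx[-y^2] = -2y·y'
  d/dx[-3] = 0

Separating the contributions that come from x directly and those that come through y:
  without y':      4x^3
  multiplying y':  -2y

so (4x^3) + (-2y)·y' = 0, and therefore
  dy/dx = -(4x^3)/(-2y) = 2x^3/y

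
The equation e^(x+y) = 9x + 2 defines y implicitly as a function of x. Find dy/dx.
Take d/dx of both sides. Since y is implicitly a function of x, the chain rule attaches a y' = dy/dx factor whenever we differentiate through y.

Set F(x, y) = (left side) − (right side), so the curve is F = 0. Differentiating each term of F:
  d/dx[-9x] = -9
  d/dx[e^(x + y)] = (y' + 1)·e^(x + y)
  d/dx[-2] = 0

Collecting, the y'-free part is the partial derivative in x and the y' coefficient is the partial derivative in y:
  ∂F/∂x = e^(x + y) - 9
  ∂F/∂y = e^(x + y)

so d/dx[F(x, y(x))] = ∂F/∂x + (∂F/∂y)·y' = 0. Rearranging,
  dy/dx = -(∂F/∂x)/(∂F/∂y) = -(e^(x + y) - 9)/(e^(x + y)) = 9e^(-x - y) - 1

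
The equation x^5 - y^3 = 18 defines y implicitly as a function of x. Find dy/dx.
Differentiate the relation implicitly: treat y = y(x) and apply the chain rule, so every y-derivative picks up a y' = dy/dx factor.

With everything moved to the left-hand side, differentiate term by term:
  d/dx[x^5] = 5x^4
  d/dx[-y^3] = -3y^2·y'
  d/dx[-18] = 0

Separating the contributions that come from x directly and those that come through y:
  without y':      5x^4
  multiplying y':  -3y^2

so (5x^4) + (-3y^2)·y' = 0, and therefore
  dy/dx = -(5x^4)/(-3y^2) = 5x^4/(3y^2)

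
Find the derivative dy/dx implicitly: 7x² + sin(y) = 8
Take d/dx of both sides. Since y is implicitly a function of x, the chain rule attaches a y' = dy/dx factor whenever we differentiate through y.

Set F(x, y) = (left side) − (right side), so the curve is F = 0. Differentiating each term of F:
  d/dx[7x^2] = 14x
  d/dx[sin(y)] = y'·cos(y)
  d/dx[-8] = 0

Collecting, the y'-free part is the partial derivative in x and the y' coefficient is the partial derivative in y:
  ∂F/∂x = 14x
  ∂F/∂y = cos(y)

so d/dx[F(x, y(x))] = ∂F/∂x + (∂F/∂y)·y' = 0. Rearranging,
  dy/dx = -(∂F/∂x)/(∂F/∂y) = -(14x)/(cos(y)) = -14x/cos(y)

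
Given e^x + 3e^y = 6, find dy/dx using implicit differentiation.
Apply d/dx to both sides, remembering that y depends on x. Each occurrence of y therefore brings in a y' = dy/dx via the chain rule.

With F(x, y) equal to the left-hand side minus the right, differentiate F term by term:
  d/dx[e^(x)] = e^(x)
  d/dx[3e^(y)] = 3·y'·e^(y)
  d/dx[-6] = 0
Adding these up, d/dx[F] = 0 becomes
  (e^(x)) + (3e^(y))·y' = 0,
so isolating y',
  dy/dx = -(e^(x))/(3e^(y)) = -e^(x - y)/3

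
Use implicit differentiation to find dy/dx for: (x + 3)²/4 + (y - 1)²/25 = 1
Differentiate both sides with respect to x, treating y as y(x). By the chain rule, any term containing y contributes a factor of y' = dy/dx when we differentiate it.

Move every term to one side and write the relation as F(x, y) = 0. Term by term,
  d/dx[(x + 3)^2/4] = x/2 + 3/2
  d/dx[(y - 1)^2/25] = 2·y'(y - 1)/25
  d/dx[-1] = 0

The pieces without y' make up ∂F/∂x and the coefficient of y' is ∂F/∂y:
  ∂F/∂x = x/2 + 3/2,
  ∂F/∂y = 2y/25 - 2/25.

Since d/dx[F] = ∂F/∂x + (∂F/∂y)·y' = 0, solve for y':
  (∂F/∂y)·y' = -∂F/∂x
  dy/dx = -(∂F/∂x)/(∂F/∂y) = -(x/2 + 3/2)/(2y/25 - 2/25)
        = -((x + 3)/2)/(2(y - 1)/25) = 25(-x - 3)/(4(y - 1))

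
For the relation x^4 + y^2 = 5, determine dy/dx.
Apply d/dx to both sides, remembering that y depends on x. Each occurrence of y therefore brings in a y' = dy/dx via the chain rule.

With F(x, y) equal to the left-hand side minus the right, differentiate F term by term:
  d/dx[x^4] = 4x^3
  d/dx[y^2] = 2y·y'
  d/dx[-5] = 0
Adding these up, d/dx[F] = 0 becomes
  (4x^3) + (2y)·y' = 0,
so isolating y',
  dy/dx = -(4x^3)/(2y) = -2x^3/y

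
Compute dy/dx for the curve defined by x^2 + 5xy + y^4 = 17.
Differentiate the relation implicitly: treat y = y(x) and apply the chain rule, so every y-derivative picks up a y' = dy/dx factor.

With everything moved to the left-hand side, differentiate term by term:
  d/dx[x^2] = 2x
  d/dx[5xy] = 5x·y' + 5y
  d/dx[y^4] = 4y^3·y'
  d/dx[-17] = 0

Separating the contributions that come from x directly and those that come through y:
  without y':      2x + 5y
  multiplying y':  5x + 4y^3

so (2x + 5y) + (5x + 4y^3)·y' = 0, and therefore
  dy/dx = -(2x + 5y)/(5x + 4y^3) = (-2x - 5y)/(5x + 4y^3)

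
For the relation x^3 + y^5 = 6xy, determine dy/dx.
Differentiate both sides with respect to x, treating y as y(x). By the chain rule, any term containing y contributes a factor of y' = dy/dx when we differentiate it.

Move every term to one side and write the relation as F(x, y) = 0. Term by term,
  d/dx[x^3] = 3x^2
  d/dx[-6xy] = -6x·y' - 6y
  d/dx[y^5] = 5y^4·y'

The pieces without y' make up ∂F/∂x and the coefficient of y' is ∂F/∂y:
  ∂F/∂x = 3x^2 - 6y,
  ∂F/∂y = -6x + 5y^4.

Since d/dx[F] = ∂F/∂x + (∂F/∂y)·y' = 0, solve for y':
  (∂F/∂y)·y' = -∂F/∂x
  dy/dx = -(∂F/∂x)/(∂F/∂y) = -(3x^2 - 6y)/(-6x + 5y^4) = 3(x^2 - 2y)/(6x - 5y^4)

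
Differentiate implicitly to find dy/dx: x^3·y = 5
Differentiate both sides with respect to x, treating y as y(x). By the chain rule, any term containing y contributes a factor of y' = dy/dx when we differentiate it.

Move every term to one side and write the relation as F(x, y) = 0. Term by term,
  d/dx[x^3y] = x^3·y' + 3x^2y
  d/dx[-5] = 0

The pieces without y' make up ∂F/∂x and the coefficient of y' is ∂F/∂y:
  ∂F/∂x = 3x^2y,
  ∂F/∂y = x^3.

Since d/dx[F] = ∂F/∂x + (∂F/∂y)·y' = 0, solve for y':
  (∂F/∂y)·y' = -∂F/∂x
  dy/dx = -(∂F/∂x)/(∂F/∂y) = -(3x^2y)/(x^3) = -3y/x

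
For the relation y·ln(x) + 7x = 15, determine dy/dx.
Differentiate the relation implicitly: treat y = y(x) and apply the chain rule, so every y-derivative picks up a y' = dy/dx factor.

With everything moved to the left-hand side, differentiate term by term:
  d/dx[7x] = 7
  d/dx[y·ln(x)] = y'·ln(x) + y/x
  d/dx[-15] = 0

Separating the contributions that come from x directly and those that come through y:
  without y':      7 + y/x
  multiplying y':  ln(x)

so (7 + y/x) + (ln(x))·y' = 0, and therefore
  dy/dx = -(7 + y/x)/(ln(x))
        = -((7x + y)/x)/(ln(x)) = (-7x - y)/(x·ln(x))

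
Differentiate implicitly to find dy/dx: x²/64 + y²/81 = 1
Differentiate both sides with respect to x, treating y as y(x). By the chain rule, any term containing y contributes a factor of y' = dy/dx when we differentiate it.

Move every term to one side and write the relation as F(x, y) = 0. Term by term,
  d/dx[x^2/64] = x/32
  d/dx[y^2/81] = 2y·y'/81
  d/dx[-1] = 0

The pieces without y' make up ∂F/∂x and the coefficient of y' is ∂F/∂y:
  ∂F/∂x = x/32,
  ∂F/∂y = 2y/81.

Since d/dx[F] = ∂F/∂x + (∂F/∂y)·y' = 0, solve for y':
  (∂F/∂y)·y' = -∂F/∂x
  dy/dx = -(∂F/∂x)/(∂F/∂y) = -(x/32)/(2y/81) = -81x/(64y)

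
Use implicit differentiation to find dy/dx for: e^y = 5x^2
Take d/dx of both sides. Since y is implicitly a function of x, the chain rule attaches a y' = dy/dx factor whenever we differentiate through y.

Set F(x, y) = (left side) − (right side), so the curve is F = 0. Differentiating each term of F:
  d/dx[-5x^2] = -10x
  d/dx[e^(y)] = y'·e^(y)

Collecting, the y'-free part is the partial derivative in x and the y' coefficient is the partial derivative in y:
  ∂F/∂x = -10x
  ∂F/∂y = e^(y)

so d/dx[F(x, y(x))] = ∂F/∂x + (∂F/∂y)·y' = 0. Rearranging,
  dy/dx = -(∂F/∂x)/(∂F/∂y) = -(-10x)/(e^(y)) = 10x·e^(-y)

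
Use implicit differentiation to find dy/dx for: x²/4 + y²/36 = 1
Differentiate the relation implicitly: treat y = y(x) and apply the chain rule, so every y-derivative picks up a y' = dy/dx factor.

With everything moved to the left-hand side, differentiate term by term:
  d/dx[x^2/4] = x/2
  d/dx[y^2/36] = y·y'/18
  d/dx[-1] = 0

Separating the contributions that come from x directly and those that come through y:
  without y':      x/2
  multiplying y':  y/18

so (x/2) + (y/18)·y' = 0, and therefore
  dy/dx = -(x/2)/(y/18) = -9x/y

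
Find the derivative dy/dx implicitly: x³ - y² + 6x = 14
Take d/dx of both sides. Since y is implicitly a function of x, the chain rule attaches a y' = dy/dx factor whenever we differentiate through y.

Set F(x, y) = (left side) − (right side), so the curve is F = 0. Differentiating each term of F:
  d/dx[x^3] = 3x^2
  d/dx[6x] = 6
  d/dx[-y^2] = -2y·y'
  d/dx[-14] = 0

Collecting, the y'-free part is the partial derivative in x and the y' coefficient is the partial derivative in y:
  ∂F/∂x = 3x^2 + 6
  ∂F/∂y = -2y

so d/dx[F(x, y(x))] = ∂F/∂x + (∂F/∂y)·y' = 0. Rearranging,
  dy/dx = -(∂F/∂x)/(∂F/∂y) = -(3x^2 + 6)/(-2y) = 3(x^2 + 2)/(2y)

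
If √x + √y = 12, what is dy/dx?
Take d/dx of both sides. Since y is implicitly a function of x, the chain rule attaches a y' = dy/dx factor whenever we differentiate through y.

Set F(x, y) = (left side) − (right side), so the curve is F = 0. Differentiating each term of F:
  d/dx[√(x)] = 1/(2√(x))
  d/dx[√(y)] = y'/(2√(y))
  d/dx[-12] = 0

Collecting, the y'-free part is the partial derivative in x and the y' coefficient is the partial derivative in y:
  ∂F/∂x = 1/(2√(x))
  ∂F/∂y = 1/(2√(y))

so d/dx[F(x, y(x))] = ∂F/∂x + (∂F/∂y)·y' = 0. Rearranging,
  dy/dx = -(∂F/∂x)/(∂F/∂y) = -(1/(2√(x)))/(1/(2√(y))) = -√(y)/√(x)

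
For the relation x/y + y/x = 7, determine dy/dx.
Differentiate the relation implicitly: treat y = y(x) and apply the chain rule, so every y-derivative picks up a y' = dy/dx factor.

With everything moved to the left-hand side, differentiate term by term:
  d/dx[x/y] = -x·y'/y^2 + 1/y
  d/dx[y/x] = y'/x - y/x^2
  d/dx[-7] = 0

Separating the contributions that come from x directly and those that come through y:
  without y':      1/y - y/x^2
  multiplying y':  -x/y^2 + 1/x

so (1/y - y/x^2) + (-x/y^2 + 1/x)·y' = 0, and therefore
  dy/dx = -(1/y - y/x^2)/(-x/y^2 + 1/x)
        = -((x - y)(x + y)/(x^2y))/(-(x - y)(x + y)/(xy^2)) = y/x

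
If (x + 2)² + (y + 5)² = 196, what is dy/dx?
Apply d/dx to both sides, remembering that y depends on x. Each occurrence of y therefore brings in a y' = dy/dx via the chain rule.

With F(x, y) equal to the left-hand side minus the right, differentiate F term by term:
  d/dx[(x + 2)^2] = 2x + 4
  d/dx[(y + 5)^2] = 2·y'(y + 5)
  d/dx[-196] = 0
Adding these up, d/dx[F] = 0 becomes
  (2x + 4) + (2y + 10)·y' = 0,
so isolating y',
  dy/dx = -(2x + 4)/(2y + 10) = (-x - 2)/(y + 5)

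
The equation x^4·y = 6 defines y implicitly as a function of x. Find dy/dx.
Take d/dx of both sides. Since y is implicitly a function of x, the chain rule attaches a y' = dy/dx factor whenever we differentiate through y.

Set F(x, y) = (left side) − (right side), so the curve is F = 0. Differentiating each term of F:
  d/dx[x^4y] = x^4·y' + 4x^3y
  d/dx[-6] = 0

Collecting, the y'-free part is the partial derivative in x and the y' coefficient is the partial derivative in y:
  ∂F/∂x = 4x^3y
  ∂F/∂y = x^4

so d/dx[F(x, y(x))] = ∂F/∂x + (∂F/∂y)·y' = 0. Rearranging,
  dy/dx = -(∂F/∂x)/(∂F/∂y) = -(4x^3y)/(x^4) = -4y/x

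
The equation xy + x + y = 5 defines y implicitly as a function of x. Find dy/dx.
Differentiate both sides with respect to x, treating y as y(x). By the chain rule, any term containing y contributes a factor of y' = dy/dx when we differentiate it.

Move every term to one side and write the relation as F(x, y) = 0. Term by term,
  d/dx[xy] = x·y' + y
  d/dx[x] = 1
  d/dx[y] = y'
  d/dx[-5] = 0

The pieces without y' make up ∂F/∂x and the coefficient of y' is ∂F/∂y:
  ∂F/∂x = y + 1,
  ∂F/∂y = x + 1.

Since d/dx[F] = ∂F/∂x + (∂F/∂y)·y' = 0, solve for y':
  (∂F/∂y)·y' = -∂F/∂x
  dy/dx = -(∂F/∂x)/(∂F/∂y) = -(y + 1)/(x + 1) = (-y - 1)/(x + 1)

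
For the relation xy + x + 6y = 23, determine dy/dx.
Differentiate the relation implicitly: treat y = y(x) and apply the chain rule, so every y-derivative picks up a y' = dy/dx factor.

With everything moved to the left-hand side, differentiate term by term:
  d/dx[xy] = x·y' + y
  d/dx[x] = 1
  d/dx[6y] = 6·y'
  d/dx[-23] = 0

Separating the contributions that come from x directly and those that come through y:
  without y':      y + 1
  multiplying y':  x + 6

so (y + 1) + (x + 6)·y' = 0, and therefore
  dy/dx = -(y + 1)/(x + 6) = (-y - 1)/(x + 6)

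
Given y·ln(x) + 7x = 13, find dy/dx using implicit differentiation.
Apply d/dx to both sides, remembering that y depends on x. Each occurrence of y therefore brings in a y' = dy/dx via the chain rule.

With F(x, y) equal to the left-hand side minus the right, differentiate F term by term:
  d/dx[7x] = 7
  d/dx[y·ln(x)] = y'·ln(x) + y/x
  d/dx[-13] = 0
Adding these up, d/dx[F] = 0 becomes
  (7 + y/x) + (ln(x))·y' = 0,
so isolating y',
  dy/dx = -(7 + y/x)/(ln(x))
        = -((7x + y)/x)/(ln(x)) = (-7x - y)/(x·ln(x))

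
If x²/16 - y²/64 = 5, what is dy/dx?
Take d/dx of both sides. Since y is implicitly a function of x, the chain rule attaches a y' = dy/dx factor whenever we differentiate through y.

Set F(x, y) = (left side) − (right side), so the curve is F = 0. Differentiating each term of F:
  d/dx[x^2/16] = x/8
  d/dx[-y^2/64] = -y·y'/32
  d/dx[-5] = 0

Collecting, the y'-free part is the partial derivative in x and the y' coefficient is the partial derivative in y:
  ∂F/∂x = x/8
  ∂F/∂y = -y/32

so d/dx[F(x, y(x))] = ∂F/∂x + (∂F/∂y)·y' = 0. Rearranging,
  dy/dx = -(∂F/∂x)/(∂F/∂y) = -(x/8)/(-y/32) = 4x/y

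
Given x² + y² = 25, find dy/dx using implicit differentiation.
Differentiate both sides with respect to x, treating y as y(x). By the chain rule, any term containing y contributes a factor of y' = dy/dx when we differentiate it.

Move every term to one side and write the relation as F(x, y) = 0. Term by term,
  d/dx[x^2] = 2x
  d/dx[y^2] = 2y·y'
  d/dx[-25] = 0

The pieces without y' make up ∂F/∂x and the coefficient of y' is ∂F/∂y:
  ∂F/∂x = 2x,
  ∂F/∂y = 2y.

Since d/dx[F] = ∂F/∂x + (∂F/∂y)·y' = 0, solve for y':
  (∂F/∂y)·y' = -∂F/∂x
  dy/dx = -(∂F/∂x)/(∂F/∂y) = -(2x)/(2y) = -x/y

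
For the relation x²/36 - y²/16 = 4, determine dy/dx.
Differentiate both sides with respect to x, treating y as y(x). By the chain rule, any term containing y contributes a factor of y' = dy/dx when we differentiate it.

Move every term to one side and write the relation as F(x, y) = 0. Term by term,
  d/dx[x^2/36] = x/18
  d/dx[-y^2/16] = -y·y'/8
  d/dx[-4] = 0

The pieces without y' make up ∂F/∂x and the coefficient of y' is ∂F/∂y:
  ∂F/∂x = x/18,
  ∂F/∂y = -y/8.

Since d/dx[F] = ∂F/∂x + (∂F/∂y)·y' = 0, solve for y':
  (∂F/∂y)·y' = -∂F/∂x
  dy/dx = -(∂F/∂x)/(∂F/∂y) = -(x/18)/(-y/8) = 4x/(9y)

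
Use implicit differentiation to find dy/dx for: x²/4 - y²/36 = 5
Apply d/dx to both sides, remembering that y depends on x. Each occurrence of y therefore brings in a y' = dy/dx via the chain rule.

With F(x, y) equal to the left-hand side minus the right, differentiate F term by term:
  d/dx[x^2/4] = x/2
  d/dx[-y^2/36] = -y·y'/18
  d/dx[-5] = 0
Adding these up, d/dx[F] = 0 becomes
  (x/2) + (-y/18)·y' = 0,
so isolating y',
  dy/dx = -(x/2)/(-y/18) = 9x/y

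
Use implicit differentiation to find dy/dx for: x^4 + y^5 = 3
Take d/dx of both sides. Since y is implicitly a function of x, the chain rule attaches a y' = dy/dx factor whenever we differentiate through y.

Set F(x, y) = (left side) − (right side), so the curve is F = 0. Differentiating each term of F:
  d/dx[x^4] = 4x^3
  d/dx[y^5] = 5y^4·y'
  d/dx[-3] = 0

Collecting, the y'-free part is the partial derivative in x and the y' coefficient is the partial derivative in y:
  ∂F/∂x = 4x^3
  ∂F/∂y = 5y^4

so d/dx[F(x, y(x))] = ∂F/∂x + (∂F/∂y)·y' = 0. Rearranging,
  dy/dx = -(∂F/∂x)/(∂F/∂y) = -(4x^3)/(5y^4) = -4x^3/(5y^4)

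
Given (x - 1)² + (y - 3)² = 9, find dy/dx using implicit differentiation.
Differentiate both sides with respect to x, treating y as y(x). By the chain rule, any term containing y contributes a factor of y' = dy/dx when we differentiate it.

Move every term to one side and write the relation as F(x, y) = 0. Term by term,
  d/dx[(x - 1)^2] = 2x - 2
  d/dx[(y - 3)^2] = 2·y'(y - 3)
  d/dx[-9] = 0

The pieces without y' make up ∂F/∂x and the coefficient of y' is ∂F/∂y:
  ∂F/∂x = 2x - 2,
  ∂F/∂y = 2y - 6.

Since d/dx[F] = ∂F/∂x + (∂F/∂y)·y' = 0, solve for y':
  (∂F/∂y)·y' = -∂F/∂x
  dy/dx = -(∂F/∂x)/(∂F/∂y) = -(2x - 2)/(2y - 6) = (1 - x)/(y - 3)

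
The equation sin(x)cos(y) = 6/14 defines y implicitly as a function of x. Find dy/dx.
Differentiate the relation implicitly: treat y = y(x) and apply the chain rule, so every y-derivative picks up a y' = dy/dx factor.

With everything moved to the left-hand side, differentiate term by term:
  d/dx[sin(x)·cos(y)] = -y'·sin(x)·sin(y) + cos(x)·cos(y)
  d/dx[-3/7] = 0

Separating the contributions that come from x directly and those that come through y:
  without y':      cos(x)·cos(y)
  multiplying y':  -sin(x)·sin(y)

so (cos(x)·cos(y)) + (-sin(x)·sin(y))·y' = 0, and therefore
  dy/dx = -(cos(x)·cos(y))/(-sin(x)·sin(y)) = 1/(tan(x)·tan(y))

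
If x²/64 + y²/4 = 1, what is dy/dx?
Differentiate both sides with respect to x, treating y as y(x). By the chain rule, any term containing y contributes a factor of y' = dy/dx when we differentiate it.

Move every term to one side and write the relation as F(x, y) = 0. Term by term,
  d/dx[x^2/64] = x/32
  d/dx[y^2/4] = y·y'/2
  d/dx[-1] = 0

The pieces without y' make up ∂F/∂x and the coefficient of y' is ∂F/∂y:
  ∂F/∂x = x/32,
  ∂F/∂y = y/2.

Since d/dx[F] = ∂F/∂x + (∂F/∂y)·y' = 0, solve for y':
  (∂F/∂y)·y' = -∂F/∂x
  dy/dx = -(∂F/∂x)/(∂F/∂y) = -(x/32)/(y/2) = -x/(16y)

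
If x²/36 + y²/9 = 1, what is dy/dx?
Differentiate the relation implicitly: treat y = y(x) and apply the chain rule, so every y-derivative picks up a y' = dy/dx factor.

With everything moved to the left-hand side, differentiate term by term:
  d/dx[x^2/36] = x/18
  d/dx[y^2/9] = 2y·y'/9
  d/dx[-1] = 0

Separating the contributions that come from x directly and those that come through y:
  without y':      x/18
  multiplying y':  2y/9

so (x/18) + (2y/9)·y' = 0, and therefore
  dy/dx = -(x/18)/(2y/9) = -x/(4y)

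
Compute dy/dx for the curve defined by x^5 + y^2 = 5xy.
Differentiate the relation implicitly: treat y = y(x) and apply the chain rule, so every y-derivative picks up a y' = dy/dx factor.

With everything moved to the left-hand side, differentiate term by term:
  d/dx[x^5] = 5x^4
  d/dx[-5xy] = -5x·y' - 5y
  d/dx[y^2] = 2y·y'

Separating the contributions that come from x directly and those that come through y:
  without y':      5x^4 - 5y
  multiplying y':  -5x + 2y

so (5x^4 - 5y) + (-5x + 2y)·y' = 0, and therefore
  dy/dx = -(5x^4 - 5y)/(-5x + 2y) = 5(x^4 - y)/(5x - 2y)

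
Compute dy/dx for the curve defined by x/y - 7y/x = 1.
Apply d/dx to both sides, remembering that y depends on x. Each occurrence of y therefore brings in a y' = dy/dx via the chain rule.

With F(x, y) equal to the left-hand side minus the right, differentiate F term by term:
  d/dx[x/y] = -x·y'/y^2 + 1/y
  d/dx[-7y/x] = -7·y'/x + 7y/x^2
  d/dx[-1] = 0
Adding these up, d/dx[F] = 0 becomes
  (1/y + 7y/x^2) + (-x/y^2 - 7/x)·y' = 0,
so isolating y',
  dy/dx = -(1/y + 7y/x^2)/(-x/y^2 - 7/x)
        = -((x^2 + 7y^2)/(x^2y))/(-(x^2 + 7y^2)/(xy^2)) = y/x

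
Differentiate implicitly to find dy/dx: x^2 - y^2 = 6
Take d/dx of both sides. Since y is implicitly a function of x, the chain rule attaches a y' = dy/dx factor whenever we differentiate through y.

Set F(x, y) = (left side) − (right side), so the curve is F = 0. Differentiating each term of F:
  d/dx[x^2] = 2x
  d/dx[-y^2] = -2y·y'
  d/dx[-6] = 0

Collecting, the y'-free part is the partial derivative in x and the y' coefficient is the partial derivative in y:
  ∂F/∂x = 2x
  ∂F/∂y = -2y

so d/dx[F(x, y(x))] = ∂F/∂x + (∂F/∂y)·y' = 0. Rearranging,
  dy/dx = -(∂F/∂x)/(∂F/∂y) = -(2x)/(-2y) = x/y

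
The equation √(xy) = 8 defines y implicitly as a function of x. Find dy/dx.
Differentiate both sides with respect to x, treating y as y(x). By the chain rule, any term containing y contributes a factor of y' = dy/dx when we differentiate it.

Move every term to one side and write the relation as F(x, y) = 0. Term by term,
  d/dx[√(xy)] = √(xy)(x·y'/2 + y/2)/(xy)
  d/dx[-8] = 0

The pieces without y' make up ∂F/∂x and the coefficient of y' is ∂F/∂y:
  ∂F/∂x = √(xy)/(2x),
  ∂F/∂y = √(xy)/(2y).

Since d/dx[F] = ∂F/∂x + (∂F/∂y)·y' = 0, solve for y':
  (∂F/∂y)·y' = -∂F/∂x
  dy/dx = -(∂F/∂x)/(∂F/∂y) = -(√(xy)/(2x))/(√(xy)/(2y)) = -y/x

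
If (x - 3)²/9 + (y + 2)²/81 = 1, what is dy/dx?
Differentiate both sides with respect to x, treating y as y(x). By the chain rule, any term containing y contributes a factor of y' = dy/dx when we differentiate it.

Move every term to one side and write the relation as F(x, y) = 0. Term by term,
  d/dx[(x - 3)^2/9] = 2x/9 - 2/3
  d/dx[(y + 2)^2/81] = 2·y'(y + 2)/81
  d/dx[-1] = 0

The pieces without y' make up ∂F/∂x and the coefficient of y' is ∂F/∂y:
  ∂F/∂x = 2x/9 - 2/3,
  ∂F/∂y = 2y/81 + 4/81.

Since d/dx[F] = ∂F/∂x + (∂F/∂y)·y' = 0, solve for y':
  (∂F/∂y)·y' = -∂F/∂x
  dy/dx = -(∂F/∂x)/(∂F/∂y) = -(2x/9 - 2/3)/(2y/81 + 4/81)
        = -(2(x - 3)/9)/(2(y + 2)/81) = 9(3 - x)/(y + 2)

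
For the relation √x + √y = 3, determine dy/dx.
Take d/dx of both sides. Since y is implicitly a function of x, the chain rule attaches a y' = dy/dx factor whenever we differentiate through y.

Set F(x, y) = (left side) − (right side), so the curve is F = 0. Differentiating each term of F:
  d/dx[√(x)] = 1/(2√(x))
  d/dx[√(y)] = y'/(2√(y))
  d/dx[-3] = 0

Collecting, the y'-free part is the partial derivative in x and the y' coefficient is the partial derivative in y:
  ∂F/∂x = 1/(2√(x))
  ∂F/∂y = 1/(2√(y))

so d/dx[F(x, y(x))] = ∂F/∂x + (∂F/∂y)·y' = 0. Rearranging,
  dy/dx = -(∂F/∂x)/(∂F/∂y) = -(1/(2√(x)))/(1/(2√(y))) = -√(y)/√(x)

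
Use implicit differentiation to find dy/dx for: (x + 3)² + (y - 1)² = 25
Take d/dx of both sides. Since y is implicitly a function of x, the chain rule attaches a y' = dy/dx factor whenever we differentiate through y.

Set F(x, y) = (left side) − (right side), so the curve is F = 0. Differentiating each term of F:
  d/dx[(x + 3)^2] = 2x + 6
  d/dx[(y - 1)^2] = 2·y'(y - 1)
  d/dx[-25] = 0

Collecting, the y'-free part is the partial derivative in x and the y' coefficient is the partial derivative in y:
  ∂F/∂x = 2x + 6
  ∂F/∂y = 2y - 2

so d/dx[F(x, y(x))] = ∂F/∂x + (∂F/∂y)·y' = 0. Rearranging,
  dy/dx = -(∂F/∂x)/(∂F/∂y) = -(2x + 6)/(2y - 2) = (-x - 3)/(y - 1)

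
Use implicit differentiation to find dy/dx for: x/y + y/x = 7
Differentiate the relation implicitly: treat y = y(x) and apply the chain rule, so every y-derivative picks up a y' = dy/dx factor.

With everything moved to the left-hand side, differentiate term by term:
  d/dx[x/y] = -x·y'/y^2 + 1/y
  d/dx[y/x] = y'/x - y/x^2
  d/dx[-7] = 0

Separating the contributions that come from x directly and those that come through y:
  without y':      1/y - y/x^2
  multiplying y':  -x/y^2 + 1/x

so (1/y - y/x^2) + (-x/y^2 + 1/x)·y' = 0, and therefore
  dy/dx = -(1/y - y/x^2)/(-x/y^2 + 1/x)
        = -((x - y)(x + y)/(x^2y))/(-(x - y)(x + y)/(xy^2)) = y/x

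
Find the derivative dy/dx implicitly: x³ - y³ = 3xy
Differentiate the relation implicitly: treat y = y(x) and apply the chain rule, so every y-derivative picks up a y' = dy/dx factor.

With everything moved to the left-hand side, differentiate term by term:
  d/dx[x^3] = 3x^2
  d/dx[-3xy] = -3x·y' - 3y
  d/dx[-y^3] = -3y^2·y'

Separating the contributions that come from x directly and those that come through y:
  without y':      3x^2 - 3y
  multiplying y':  -3x - 3y^2

so (3x^2 - 3y) + (-3x - 3y^2)·y' = 0, and therefore
  dy/dx = -(3x^2 - 3y)/(-3x - 3y^2) = (x^2 - y)/(x + y^2)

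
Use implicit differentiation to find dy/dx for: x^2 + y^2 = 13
Take d/dx of both sides. Since y is implicitly a function of x, the chain rule attaches a y' = dy/dx factor whenever we differentiate through y.

Set F(x, y) = (left side) − (right side), so the curve is F = 0. Differentiating each term of F:
  d/dx[x^2] = 2x
  d/dx[y^2] = 2y·y'
  d/dx[-13] = 0

Collecting, the y'-free part is the partial derivative in x and the y' coefficient is the partial derivative in y:
  ∂F/∂x = 2x
  ∂F/∂y = 2y

so d/dx[F(x, y(x))] = ∂F/∂x + (∂F/∂y)·y' = 0. Rearranging,
  dy/dx = -(∂F/∂x)/(∂F/∂y) = -(2x)/(2y) = -x/y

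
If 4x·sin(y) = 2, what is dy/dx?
Differentiate both sides with respect to x, treating y as y(x). By the chain rule, any term containing y contributes a factor of y' = dy/dx when we differentiate it.

Move every term to one side and write the relation as F(x, y) = 0. Term by term,
  d/dx[4x·sin(y)] = 4x·y'·cos(y) + 4sin(y)
  d/dx[-2] = 0

The pieces without y' make up ∂F/∂x and the coefficient of y' is ∂F/∂y:
  ∂F/∂x = 4sin(y),
  ∂F/∂y = 4x·cos(y).

Since d/dx[F] = ∂F/∂x + (∂F/∂y)·y' = 0, solve for y':
  (∂F/∂y)·y' = -∂F/∂x
  dy/dx = -(∂F/∂x)/(∂F/∂y) = -(4sin(y))/(4x·cos(y)) = -tan(y)/x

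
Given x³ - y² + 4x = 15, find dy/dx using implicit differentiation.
Differentiate both sides with respect to x, treating y as y(x). By the chain rule, any term containing y contributes a factor of y' = dy/dx when we differentiate it.

Move every term to one side and write the relation as F(x, y) = 0. Term by term,
  d/dx[x^3] = 3x^2
  d/dx[4x] = 4
  d/dx[-y^2] = -2y·y'
  d/dx[-15] = 0

The pieces without y' make up ∂F/∂x and the coefficient of y' is ∂F/∂y:
  ∂F/∂x = 3x^2 + 4,
  ∂F/∂y = -2y.

Since d/dx[F] = ∂F/∂x + (∂F/∂y)·y' = 0, solve for y':
  (∂F/∂y)·y' = -∂F/∂x
  dy/dx = -(∂F/∂x)/(∂F/∂y) = -(3x^2 + 4)/(-2y) = (3x^2 + 4)/(2y)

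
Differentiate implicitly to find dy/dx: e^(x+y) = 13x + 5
Differentiate both sides with respect to x, treating y as y(x). By the chain rule, any term containing y contributes a factor of y' = dy/dx when we differentiate it.

Move every term to one side and write the relation as F(x, y) = 0. Term by term,
  d/dx[-13x] = -13
  d/dx[e^(x + y)] = (y' + 1)·e^(x + y)
  d/dx[-5] = 0

The pieces without y' make up ∂F/∂x and the coefficient of y' is ∂F/∂y:
  ∂F/∂x = e^(x + y) - 13,
  ∂F/∂y = e^(x + y).

Since d/dx[F] = ∂F/∂x + (∂F/∂y)·y' = 0, solve for y':
  (∂F/∂y)·y' = -∂F/∂x
  dy/dx = -(∂F/∂x)/(∂F/∂y) = -(e^(x + y) - 13)/(e^(x + y)) = 13e^(-x - y) - 1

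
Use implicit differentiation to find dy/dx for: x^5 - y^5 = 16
Take d/dx of both sides. Since y is implicitly a function of x, the chain rule attaches a y' = dy/dx factor whenever we differentiate through y.

Set F(x, y) = (left side) − (right side), so the curve is F = 0. Differentiating each term of F:
  d/dx[x^5] = 5x^4
  d/dx[-y^5] = -5y^4·y'
  d/dx[-16] = 0

Collecting, the y'-free part is the partial derivative in x and the y' coefficient is the partial derivative in y:
  ∂F/∂x = 5x^4
  ∂F/∂y = -5y^4

so d/dx[F(x, y(x))] = ∂F/∂x + (∂F/∂y)·y' = 0. Rearranging,
  dy/dx = -(∂F/∂x)/(∂F/∂y) = -(5x^4)/(-5y^4) = x^4/y^4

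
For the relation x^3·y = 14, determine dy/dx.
Differentiate the relation implicitly: treat y = y(x) and apply the chain rule, so every y-derivative picks up a y' = dy/dx factor.

With everything moved to the left-hand side, differentiate term by term:
  d/dx[x^3y] = x^3·y' + 3x^2y
  d/dx[-14] = 0

Separating the contributions that come from x directly and those that come through y:
  without y':      3x^2y
  multiplying y':  x^3

so (3x^2y) + (x^3)·y' = 0, and therefore
  dy/dx = -(3x^2y)/(x^3) = -3y/x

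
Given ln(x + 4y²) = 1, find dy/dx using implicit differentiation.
Differentiate both sides with respect to x, treating y as y(x). By the chain rule, any term containing y contributes a factor of y' = dy/dx when we differentiate it.

Move every term to one side and write the relation as F(x, y) = 0. Term by term,
  d/dx[ln(x + 4y^2)] = (8y·y' + 1)/(x + 4y^2)
  d/dx[-1] = 0

The pieces without y' make up ∂F/∂x and the coefficient of y' is ∂F/∂y:
  ∂F/∂x = 1/(x + 4y^2),
  ∂F/∂y = 8y/(x + 4y^2).

Since d/dx[F] = ∂F/∂x + (∂F/∂y)·y' = 0, solve for y':
  (∂F/∂y)·y' = -∂F/∂x
  dy/dx = -(∂F/∂x)/(∂F/∂y) = -(1/(x + 4y^2))/(8y/(x + 4y^2)) = -1/(8y)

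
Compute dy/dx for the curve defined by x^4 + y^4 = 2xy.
Take d/dx of both sides. Since y is implicitly a function of x, the chain rule attaches a y' = dy/dx factor whenever we differentiate through y.

Set F(x, y) = (left side) − (right side), so the curve is F = 0. Differentiating each term of F:
  d/dx[x^4] = 4x^3
  d/dx[-2xy] = -2x·y' - 2y
  d/dx[y^4] = 4y^3·y'

Collecting, the y'-free part is the partial derivative in x and the y' coefficient is the partial derivative in y:
  ∂F/∂x = 4x^3 - 2y
  ∂F/∂y = -2x + 4y^3

so d/dx[F(x, y(x))] = ∂F/∂x + (∂F/∂y)·y' = 0. Rearranging,
  dy/dx = -(∂F/∂x)/(∂F/∂y) = -(4x^3 - 2y)/(-2x + 4y^3) = (2x^3 - y)/(x - 2y^3)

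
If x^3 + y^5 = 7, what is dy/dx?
Apply d/dx to both sides, remembering that y depends on x. Each occurrence of y therefore brings in a y' = dy/dx via the chain rule.

With F(x, y) equal to the left-hand side minus the right, differentiate F term by term:
  d/dx[x^3] = 3x^2
  d/dx[y^5] = 5y^4·y'
  d/dx[-7] = 0
Adding these up, d/dx[F] = 0 becomes
  (3x^2) + (5y^4)·y' = 0,
so isolating y',
  dy/dx = -(3x^2)/(5y^4) = -3x^2/(5y^4)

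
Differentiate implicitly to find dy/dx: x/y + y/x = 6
Differentiate both sides with respect to x, treating y as y(x). By the chain rule, any term containing y contributes a factor of y' = dy/dx when we differentiate it.

Move every term to one side and write the relation as F(x, y) = 0. Term by term,
  d/dx[x/y] = -x·y'/y^2 + 1/y
  d/dx[y/x] = y'/x - y/x^2
  d/dx[-6] = 0

The pieces without y' make up ∂F/∂x and the coefficient of y' is ∂F/∂y:
  ∂F/∂x = 1/y - y/x^2,
  ∂F/∂y = -x/y^2 + 1/x.

Since d/dx[F] = ∂F/∂x + (∂F/∂y)·y' = 0, solve for y':
  (∂F/∂y)·y' = -∂F/∂x
  dy/dx = -(∂F/∂x)/(∂F/∂y) = -(1/y - y/x^2)/(-x/y^2 + 1/x)
        = -((x - y)(x + y)/(x^2y))/(-(x - y)(x + y)/(xy^2)) = y/x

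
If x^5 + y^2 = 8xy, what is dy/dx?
Differentiate the relation implicitly: treat y = y(x) and apply the chain rule, so every y-derivative picks up a y' = dy/dx factor.

With everything moved to the left-hand side, differentiate term by term:
  d/dx[x^5] = 5x^4
  d/dx[-8xy] = -8x·y' - 8y
  d/dx[y^2] = 2y·y'

Separating the contributions that come from x directly and those that come through y:
  without y':      5x^4 - 8y
  multiplying y':  -8x + 2y

so (5x^4 - 8y) + (-8x + 2y)·y' = 0, and therefore
  dy/dx = -(5x^4 - 8y)/(-8x + 2y) = (5x^4 - 8y)/(2(4x - y))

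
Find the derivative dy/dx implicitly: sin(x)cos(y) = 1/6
Take d/dx of both sides. Since y is implicitly a function of x, the chain rule attaches a y' = dy/dx factor whenever we differentiate through y.

Set F(x, y) = (left side) − (right side), so the curve is F = 0. Differentiating each term of F:
  d/dx[sin(x)·cos(y)] = -y'·sin(x)·sin(y) + cos(x)·cos(y)
  d/dx[-1/6] = 0

Collecting, the y'-free part is the partial derivative in x and the y' coefficient is the partial derivative in y:
  ∂F/∂x = cos(x)·cos(y)
  ∂F/∂y = -sin(x)·sin(y)

so d/dx[F(x, y(x))] = ∂F/∂x + (∂F/∂y)·y' = 0. Rearranging,
  dy/dx = -(∂F/∂x)/(∂F/∂y) = -(cos(x)·cos(y))/(-sin(x)·sin(y)) = 1/(tan(x)·tan(y))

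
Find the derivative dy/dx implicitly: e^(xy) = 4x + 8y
Differentiate both sides with respect to x, treating y as y(x). By the chain rule, any term containing y contributes a factor of y' = dy/dx when we differentiate it.

Move every term to one side and write the relation as F(x, y) = 0. Term by term,
  d/dx[-4x] = -4
  d/dx[-8y] = -8·y'
  d/dx[e^(xy)] = (x·y' + y)·e^(xy)

The pieces without y' make up ∂F/∂x and the coefficient of y' is ∂F/∂y:
  ∂F/∂x = y·e^(xy) - 4,
  ∂F/∂y = x·e^(xy) - 8.

Since d/dx[F] = ∂F/∂x + (∂F/∂y)·y' = 0, solve for y':
  (∂F/∂y)·y' = -∂F/∂x
  dy/dx = -(∂F/∂x)/(∂F/∂y) = -(y·e^(xy) - 4)/(x·e^(xy) - 8) = (-y·e^(xy) + 4)/(x·e^(xy) - 8)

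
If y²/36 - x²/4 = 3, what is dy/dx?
Differentiate both sides with respect to x, treating y as y(x). By the chain rule, any term containing y contributes a factor of y' = dy/dx when we differentiate it.

Move every term to one side and write the relation as F(x, y) = 0. Term by term,
  d/dx[-x^2/4] = -x/2
  d/dx[y^2/36] = y·y'/18
  d/dx[-3] = 0

The pieces without y' make up ∂F/∂x and the coefficient of y' is ∂F/∂y:
  ∂F/∂x = -x/2,
  ∂F/∂y = y/18.

Since d/dx[F] = ∂F/∂x + (∂F/∂y)·y' = 0, solve for y':
  (∂F/∂y)·y' = -∂F/∂x
  dy/dx = -(∂F/∂x)/(∂F/∂y) = -(-x/2)/(y/18) = 9x/y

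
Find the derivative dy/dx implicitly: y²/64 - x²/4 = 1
Differentiate the relation implicitly: treat y = y(x) and apply the chain rule, so every y-derivative picks up a y' = dy/dx factor.

With everything moved to the left-hand side, differentiate term by term:
  d/dx[-x^2/4] = -x/2
  d/dx[y^2/64] = y·y'/32
  d/dx[-1] = 0

Separating the contributions that come from x directly and those that come through y:
  without y':      -x/2
  multiplying y':  y/32

so (-x/2) + (y/32)·y' = 0, and therefore
  dy/dx = -(-x/2)/(y/32) = 16x/y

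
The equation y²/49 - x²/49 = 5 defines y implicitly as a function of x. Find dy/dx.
Differentiate the relation implicitly: treat y = y(x) and apply the chain rule, so every y-derivative picks up a y' = dy/dx factor.

With everything moved to the left-hand side, differentiate term by term:
  d/dx[-x^2/49] = -2x/49
  d/dx[y^2/49] = 2y·y'/49
  d/dx[-5] = 0

Separating the contributions that come from x directly and those that come through y:
  without y':      -2x/49
  multiplying y':  2y/49

so (-2x/49) + (2y/49)·y' = 0, and therefore
  dy/dx = -(-2x/49)/(2y/49) = x/y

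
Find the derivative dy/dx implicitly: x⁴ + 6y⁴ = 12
Apply d/dx to both sides, remembering that y depends on x. Each occurrence of y therefore brings in a y' = dy/dx via the chain rule.

With F(x, y) equal to the left-hand side minus the right, differentiate F term by term:
  d/dx[x^4] = 4x^3
  d/dx[6y^4] = 24y^3·y'
  d/dx[-12] = 0
Adding these up, d/dx[F] = 0 becomes
  (4x^3) + (24y^3)·y' = 0,
so isolating y',
  dy/dx = -(4x^3)/(24y^3) = -x^3/(6y^3)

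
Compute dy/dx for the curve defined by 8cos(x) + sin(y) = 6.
Differentiate the relation implicitly: treat y = y(x) and apply the chain rule, so every y-derivative picks up a y' = dy/dx factor.

With everything moved to the left-hand side, differentiate term by term:
  d/dx[sin(y)] = y'·cos(y)
  d/dx[8cos(x)] = -8sin(x)
  d/dx[-6] = 0

Separating the contributions that come from x directly and those that come through y:
  without y':      -8sin(x)
  multiplying y':  cos(y)

so (-8sin(x)) + (cos(y))·y' = 0, and therefore
  dy/dx = -(-8sin(x))/(cos(y)) = 8sin(x)/cos(y)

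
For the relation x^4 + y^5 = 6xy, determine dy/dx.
Take d/dx of both sides. Since y is implicitly a function of x, the chain rule attaches a y' = dy/dx factor whenever we differentiate through y.

Set F(x, y) = (left side) − (right side), so the curve is F = 0. Differentiating each term of F:
  d/dx[x^4] = 4x^3
  d/dx[-6xy] = -6x·y' - 6y
  d/dx[y^5] = 5y^4·y'

Collecting, the y'-free part is the partial derivative in x and the y' coefficient is the partial derivative in y:
  ∂F/∂x = 4x^3 - 6y
  ∂F/∂y = -6x + 5y^4

so d/dx[F(x, y(x))] = ∂F/∂x + (∂F/∂y)·y' = 0. Rearranging,
  dy/dx = -(∂F/∂x)/(∂F/∂y) = -(4x^3 - 6y)/(-6x + 5y^4) = 2(2x^3 - 3y)/(6x - 5y^4)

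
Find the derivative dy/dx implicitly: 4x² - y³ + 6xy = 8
Take d/dx of both sides. Since y is implicitly a function of x, the chain rule attaches a y' = dy/dx factor whenever we differentiate through y.

Set F(x, y) = (left side) − (right side), so the curve is F = 0. Differentiating each term of F:
  d/dx[4x^2] = 8x
  d/dx[6xy] = 6x·y' + 6y
  d/dx[-y^3] = -3y^2·y'
  d/dx[-8] = 0

Collecting, the y'-free part is the partial derivative in x and the y' coefficient is the partial derivative in y:
  ∂F/∂x = 8x + 6y
  ∂F/∂y = 6x - 3y^2

so d/dx[F(x, y(x))] = ∂F/∂x + (∂F/∂y)·y' = 0. Rearranging,
  dy/dx = -(∂F/∂x)/(∂F/∂y) = -(8x + 6y)/(6x - 3y^2) = 2(-4x - 3y)/(3(2x - y^2))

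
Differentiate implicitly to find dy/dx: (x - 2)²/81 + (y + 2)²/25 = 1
Differentiate both sides with respect to x, treating y as y(x). By the chain rule, any term containing y contributes a factor of y' = dy/dx when we differentiate it.

Move every term to one side and write the relation as F(x, y) = 0. Term by term,
  d/dx[(x - 2)^2/81] = 2x/81 - 4/81
  d/dx[(y + 2)^2/25] = 2·y'(y + 2)/25
  d/dx[-1] = 0

The pieces without y' make up ∂F/∂x and the coefficient of y' is ∂F/∂y:
  ∂F/∂x = 2x/81 - 4/81,
  ∂F/∂y = 2y/25 + 4/25.

Since d/dx[F] = ∂F/∂x + (∂F/∂y)·y' = 0, solve for y':
  (∂F/∂y)·y' = -∂F/∂x
  dy/dx = -(∂F/∂x)/(∂F/∂y) = -(2x/81 - 4/81)/(2y/25 + 4/25)
        = -(2(x - 2)/81)/(2(y + 2)/25) = 25(2 - x)/(81(y + 2))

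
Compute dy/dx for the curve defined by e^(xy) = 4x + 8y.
Differentiate the relation implicitly: treat y = y(x) and apply the chain rule, so every y-derivative picks up a y' = dy/dx factor.

With everything moved to the left-hand side, differentiate term by term:
  d/dx[-4x] = -4
  d/dx[-8y] = -8·y'
  d/dx[e^(xy)] = (x·y' + y)·e^(xy)

Separating the contributions that come from x directly and those that come through y:
  without y':      y·e^(xy) - 4
  multiplying y':  x·e^(xy) - 8

so (y·e^(xy) - 4) + (x·e^(xy) - 8)·y' = 0, and therefore
  dy/dx = -(y·e^(xy) - 4)/(x·e^(xy) - 8) = (-y·e^(xy) + 4)/(x·e^(xy) - 8)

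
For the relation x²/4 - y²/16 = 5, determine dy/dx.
Take d/dx of both sides. Since y is implicitly a function of x, the chain rule attaches a y' = dy/dx factor whenever we differentiate through y.

Set F(x, y) = (left side) − (right side), so the curve is F = 0. Differentiating each term of F:
  d/dx[x^2/4] = x/2
  d/dx[-y^2/16] = -y·y'/8
  d/dx[-5] = 0

Collecting, the y'-free part is the partial derivative in x and the y' coefficient is the partial derivative in y:
  ∂F/∂x = x/2
  ∂F/∂y = -y/8

so d/dx[F(x, y(x))] = ∂F/∂x + (∂F/∂y)·y' = 0. Rearranging,
  dy/dx = -(∂F/∂x)/(∂F/∂y) = -(x/2)/(-y/8) = 4x/y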